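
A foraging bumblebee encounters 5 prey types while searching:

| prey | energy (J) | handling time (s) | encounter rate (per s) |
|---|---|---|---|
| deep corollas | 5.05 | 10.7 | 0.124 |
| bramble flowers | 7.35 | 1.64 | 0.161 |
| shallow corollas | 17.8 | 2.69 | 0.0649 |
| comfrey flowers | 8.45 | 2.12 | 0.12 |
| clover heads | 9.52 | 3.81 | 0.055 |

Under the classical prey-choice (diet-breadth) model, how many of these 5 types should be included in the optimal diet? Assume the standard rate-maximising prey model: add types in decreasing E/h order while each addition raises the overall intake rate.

4

Profitabilities (E/h, J/s): shallow corollas 6.62, bramble flowers 4.48, comfrey flowers 3.99, clover heads 2.5, deep corollas 0.472. Add prey in this order while the next type's profitability exceeds the intake rate on those already taken.
Rate on top 1: 0.9835. bramble flowers: 4.48 > 0.9835 → include.
Rate on top 2: 1.626. comfrey flowers: 3.99 > 1.626 → include.
Rate on top 3: 1.98. clover heads: 2.5 > 1.98 → include.
Rate on top 4: 2.037. deep corollas: 0.472 < 2.037 → exclude; stop.
Optimal diet: shallow corollas, bramble flowers, comfrey flowers, clover heads — 4 of 5 types.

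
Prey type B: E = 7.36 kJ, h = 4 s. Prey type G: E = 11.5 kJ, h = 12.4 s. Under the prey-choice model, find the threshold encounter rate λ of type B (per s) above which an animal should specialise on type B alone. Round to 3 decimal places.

0.254 per s

At the threshold, the rate on type B alone equals the profitability of type G: λ·7.36/(1 + λ·4) = 11.5/12.4 = 0.9274.
Rearranging, λ(7.36 − 0.9274×4) = 0.9274, so λ = 0.9274/3.65 = 0.2541 per s.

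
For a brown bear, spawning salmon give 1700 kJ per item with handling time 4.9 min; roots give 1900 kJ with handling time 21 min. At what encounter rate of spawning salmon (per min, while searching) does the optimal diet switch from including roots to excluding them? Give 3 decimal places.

Drop roots once their profitability E₂/h₂ falls below the rate achievable on spawning salmon alone: E₂/h₂ = λE₁/(1 + λh₁).
Solve for λ: λE₁h₂ = E₂(1 + λh₁) → λ(E₁h₂ − E₂h₁) = E₂ → λ = E₂/(E₁h₂ − E₂h₁).
λ = 1900/(1700×21 − 1900×4.9) = 1900/2.639e+04 = 0.072 per min.

0.072 per min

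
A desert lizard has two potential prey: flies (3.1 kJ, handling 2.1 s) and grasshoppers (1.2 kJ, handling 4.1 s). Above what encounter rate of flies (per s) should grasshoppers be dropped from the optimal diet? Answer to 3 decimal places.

The zero-one rule: include grasshoppers iff E₂/h₂ > λE₁/(1+λh₁). Equality gives the switch point.
λE₁h₂ = E₂ + λE₂h₁ ⇒ λ = E₂/(E₁h₂ − E₂h₁) = 1.2/(12.71 − 2.52) = 0.1178 per s.

0.118 per s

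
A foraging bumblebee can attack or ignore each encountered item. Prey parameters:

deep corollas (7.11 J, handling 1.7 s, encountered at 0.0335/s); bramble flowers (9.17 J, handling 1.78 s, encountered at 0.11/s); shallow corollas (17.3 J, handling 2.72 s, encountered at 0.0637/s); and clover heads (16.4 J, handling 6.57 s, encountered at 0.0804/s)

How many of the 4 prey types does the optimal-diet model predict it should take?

4

E/h in descending order: shallow corollas 6.36, bramble flowers 5.15, deep corollas 4.18, clover heads 2.5 J/s. The optimal diet is the largest prefix of this list for which every included type satisfies E_i/h_i > R on the types above it.
Rate on top 1: 0.9393. bramble flowers: 5.15 > 0.9393 → include.
Rate on top 2: 1.542. deep corollas: 4.18 > 1.542 → include.
Rate on top 3: 1.647. clover heads: 2.5 > 1.647 → include.
Optimal diet: shallow corollas, bramble flowers, deep corollas, clover heads — 4 of 4 types.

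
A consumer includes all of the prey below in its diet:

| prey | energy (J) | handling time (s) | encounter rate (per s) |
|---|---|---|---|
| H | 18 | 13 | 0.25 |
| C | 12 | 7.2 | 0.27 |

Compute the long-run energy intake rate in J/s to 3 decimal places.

1.250 J/s

R = Σλ_iE_i / (1 + Σλ_ih_i)
Numerator: 0.25×18 + 0.27×12 = 7.74
Denominator: 1 + 0.25×13 + 0.27×7.2 = 6.194
R = 7.74/6.194 = 1.25 J/s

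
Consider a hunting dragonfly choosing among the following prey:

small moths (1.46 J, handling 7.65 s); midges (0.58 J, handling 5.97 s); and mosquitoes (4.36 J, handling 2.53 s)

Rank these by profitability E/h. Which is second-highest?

In descending order of E/h:
mosquitoes: 4.36/2.53 = 1.72 J/s
small moths: 1.46/7.65 = 0.191 J/s
midges: 0.58/5.97 = 0.0972 J/s

small moths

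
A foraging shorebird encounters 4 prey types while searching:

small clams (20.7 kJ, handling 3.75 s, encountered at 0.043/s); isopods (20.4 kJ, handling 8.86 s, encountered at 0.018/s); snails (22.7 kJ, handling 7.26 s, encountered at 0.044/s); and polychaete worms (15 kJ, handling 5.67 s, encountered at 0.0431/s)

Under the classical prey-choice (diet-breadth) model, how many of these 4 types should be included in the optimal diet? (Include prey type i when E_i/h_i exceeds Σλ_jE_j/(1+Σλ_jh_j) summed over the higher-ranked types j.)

Profitabilities (E/h, kJ/s): small clams 5.52, snails 3.13, polychaete worms 2.65, isopods 2.3. Add prey in this order while the next type's profitability exceeds the intake rate on those already taken.
Rate on top 1: 0.7665. snails: 3.13 > 0.7665 → include.
Rate on top 2: 1.276. polychaete worms: 2.65 > 1.276 → include.
Rate on top 3: 1.47. isopods: 2.3 > 1.47 → include.
Optimal diet: small clams, snails, polychaete worms, isopods — 4 of 4 types.

4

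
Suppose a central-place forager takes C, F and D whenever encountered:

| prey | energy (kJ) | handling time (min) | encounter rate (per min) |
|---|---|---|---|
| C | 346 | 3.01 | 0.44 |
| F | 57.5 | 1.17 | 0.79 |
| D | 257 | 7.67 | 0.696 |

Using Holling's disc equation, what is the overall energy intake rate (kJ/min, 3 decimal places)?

Energy encountered per unit search time: 0.44×346 + 0.79×57.5 + 0.696×257 = 376.5 kJ/min.
Handling time per unit search time: 0.44×3.01 + 0.79×1.17 + 0.696×7.67 = 7.587.
Rate = 376.5/(1 + 7.587) = 43.85 kJ/min.

43.850 kJ/min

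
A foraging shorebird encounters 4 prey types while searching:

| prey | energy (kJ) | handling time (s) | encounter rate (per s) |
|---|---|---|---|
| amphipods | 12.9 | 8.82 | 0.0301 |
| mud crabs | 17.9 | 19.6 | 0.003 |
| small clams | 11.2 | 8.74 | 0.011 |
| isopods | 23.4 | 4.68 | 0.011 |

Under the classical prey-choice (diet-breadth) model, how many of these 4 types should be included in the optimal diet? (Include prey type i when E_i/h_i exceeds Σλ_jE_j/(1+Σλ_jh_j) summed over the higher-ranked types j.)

4

Profitabilities (E/h, kJ/s): isopods 5, amphipods 1.46, small clams 1.28, mud crabs 0.913. Add prey in this order while the next type's profitability exceeds the intake rate on those already taken.
Rate on top 1: 0.2448. amphipods: 1.46 > 0.2448 → include.
Rate on top 2: 0.4903. small clams: 1.28 > 0.4903 → include.
Rate on top 3: 0.5441. mud crabs: 0.913 > 0.5441 → include.
Optimal diet: isopods, amphipods, small clams, mud crabs — 4 of 4 types.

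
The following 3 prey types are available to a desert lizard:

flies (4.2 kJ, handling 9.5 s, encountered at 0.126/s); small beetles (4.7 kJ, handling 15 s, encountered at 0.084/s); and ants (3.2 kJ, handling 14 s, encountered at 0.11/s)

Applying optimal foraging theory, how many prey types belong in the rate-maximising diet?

E/h in descending order: flies 0.442, small beetles 0.313, ants 0.229 kJ/s. The optimal diet is the largest prefix of this list for which every included type satisfies E_i/h_i > R on the types above it.
Rate on top 1: 0.2409. small beetles: 0.313 > 0.2409 → include.
Rate on top 2: 0.2673. ants: 0.229 < 0.2673 → exclude; stop.
Optimal diet: flies, small beetles — 2 of 3 types.

2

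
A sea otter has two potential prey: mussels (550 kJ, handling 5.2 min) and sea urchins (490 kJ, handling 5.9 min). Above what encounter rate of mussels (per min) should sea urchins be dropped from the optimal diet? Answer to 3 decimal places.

The zero-one rule: include sea urchins iff E₂/h₂ > λE₁/(1+λh₁). Equality gives the switch point.
λE₁h₂ = E₂ + λE₂h₁ ⇒ λ = E₂/(E₁h₂ − E₂h₁) = 490/(3245 − 2548) = 0.703 per min.

0.703 per min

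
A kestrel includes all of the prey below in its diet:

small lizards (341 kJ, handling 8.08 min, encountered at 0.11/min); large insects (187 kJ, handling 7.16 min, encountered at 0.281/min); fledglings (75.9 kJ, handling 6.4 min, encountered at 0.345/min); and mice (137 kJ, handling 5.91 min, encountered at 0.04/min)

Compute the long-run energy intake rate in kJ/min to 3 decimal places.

19.184 kJ/min

R = Σλ_iE_i / (1 + Σλ_ih_i)
Numerator: 0.11×341 + 0.281×187 + 0.345×75.9 + 0.04×137 = 121.7
Denominator: 1 + 0.11×8.08 + 0.281×7.16 + 0.345×6.4 + 0.04×5.91 = 6.345
R = 121.7/6.345 = 19.18 kJ/min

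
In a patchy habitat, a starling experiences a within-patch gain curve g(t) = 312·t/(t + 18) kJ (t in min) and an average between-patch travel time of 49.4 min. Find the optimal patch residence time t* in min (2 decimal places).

Optimal t* satisfies g'(t*) = g(t*)/(T + t*).
g'(t) = 312·18/(t + 18)². Setting 312·18/(t+18)² = 312t/[(t+18)(49.4+t)] gives 18(49.4+t) = t(t+18), so t² = 18×49.4 = 889.2.
t* = √889.2 = 29.82 min.

29.82 min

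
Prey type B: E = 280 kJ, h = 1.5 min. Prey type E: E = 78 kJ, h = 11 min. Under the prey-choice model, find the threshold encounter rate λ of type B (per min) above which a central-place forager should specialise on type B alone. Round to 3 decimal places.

0.026 per min

Drop type E once their profitability E₂/h₂ falls below the rate achievable on type B alone: E₂/h₂ = λE₁/(1 + λh₁).
Solve for λ: λE₁h₂ = E₂(1 + λh₁) → λ(E₁h₂ − E₂h₁) = E₂ → λ = E₂/(E₁h₂ − E₂h₁).
λ = 78/(280×11 − 78×1.5) = 78/2963 = 0.02632 per min.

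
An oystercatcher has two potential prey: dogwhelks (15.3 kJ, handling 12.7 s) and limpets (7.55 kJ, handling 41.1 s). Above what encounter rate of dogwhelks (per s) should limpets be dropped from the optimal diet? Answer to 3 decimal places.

0.014 per s

The zero-one rule: include limpets iff E₂/h₂ > λE₁/(1+λh₁). Equality gives the switch point.
λE₁h₂ = E₂ + λE₂h₁ ⇒ λ = E₂/(E₁h₂ − E₂h₁) = 7.55/(628.8 − 95.88) = 0.01417 per s.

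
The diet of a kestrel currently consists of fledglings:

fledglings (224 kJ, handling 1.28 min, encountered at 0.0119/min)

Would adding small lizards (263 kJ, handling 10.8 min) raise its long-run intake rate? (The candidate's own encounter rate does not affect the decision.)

Intake rate on the current diet: R = (0.0119×224) / (1 + 0.0119×1.28) = 2.666/1.015 = 2.626 kJ/min.
Profitability of small lizards: 263/10.8 = 24.35 kJ/min.
Since 24.35 > R, including small lizards increases the long-run rate.

Yes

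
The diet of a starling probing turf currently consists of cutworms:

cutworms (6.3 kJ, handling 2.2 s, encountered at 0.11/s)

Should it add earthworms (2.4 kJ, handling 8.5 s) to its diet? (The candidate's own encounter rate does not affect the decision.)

No

Current rate: (0.11×6.3)/(1 + 0.11×2.2) = 0.558 kJ/s.
earthworms: E/h = 2.4/8.5 = 0.2824 kJ/s.
0.2824 < 0.558, so adding earthworms would lower the average — exclude it.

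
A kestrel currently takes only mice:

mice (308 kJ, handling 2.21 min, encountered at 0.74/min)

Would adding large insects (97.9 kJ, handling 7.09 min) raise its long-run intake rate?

No

Intake rate on the current diet: R = (0.74×308) / (1 + 0.74×2.21) = 227.9/2.635 = 86.48 kJ/min.
Profitability of large insects: 97.9/7.09 = 13.81 kJ/min.
Since 13.81 < R, time spent handling large insects is better spent searching.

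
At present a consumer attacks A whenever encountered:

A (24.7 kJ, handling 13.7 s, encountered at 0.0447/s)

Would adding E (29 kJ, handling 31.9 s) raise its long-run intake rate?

Yes

On A alone, R = ΣλE/(1+Σλh) = 1.104/1.612 = 0.6848 kJ/s.
E: E/h = 29/31.9 = 0.9091 kJ/s.
0.9091 > 0.6848, so adding E raises the average — include it.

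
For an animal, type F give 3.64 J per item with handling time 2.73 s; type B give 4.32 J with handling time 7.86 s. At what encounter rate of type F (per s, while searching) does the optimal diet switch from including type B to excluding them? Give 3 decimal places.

0.257 per s

At the threshold, the rate on type F alone equals the profitability of type B: λ·3.64/(1 + λ·2.73) = 4.32/7.86 = 0.5496.
Rearranging, λ(3.64 − 0.5496×2.73) = 0.5496, so λ = 0.5496/2.14 = 0.2569 per s.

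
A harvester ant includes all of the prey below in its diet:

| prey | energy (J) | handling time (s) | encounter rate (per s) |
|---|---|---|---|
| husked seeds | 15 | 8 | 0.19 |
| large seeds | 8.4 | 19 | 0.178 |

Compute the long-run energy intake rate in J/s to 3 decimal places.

R = Σλ_iE_i / (1 + Σλ_ih_i)
Numerator: 0.19×15 + 0.178×8.4 = 4.345
Denominator: 1 + 0.19×8 + 0.178×19 = 5.902
R = 4.345/5.902 = 0.7362 J/s

0.736 J/s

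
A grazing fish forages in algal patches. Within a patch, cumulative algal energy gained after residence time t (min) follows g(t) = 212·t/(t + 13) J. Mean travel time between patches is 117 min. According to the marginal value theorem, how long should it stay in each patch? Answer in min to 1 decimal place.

39.0 min

Maximise g(t)/(T+t): set derivative to zero → g'(t)(T+t) = g(t).
g'(t) = 212·13/(t + 13)². Setting 212·13/(t+13)² = 212t/[(t+13)(117+t)] gives 13(117+t) = t(t+13), so t² = 13×117 = 1521.
t* = √1521 = 39 min.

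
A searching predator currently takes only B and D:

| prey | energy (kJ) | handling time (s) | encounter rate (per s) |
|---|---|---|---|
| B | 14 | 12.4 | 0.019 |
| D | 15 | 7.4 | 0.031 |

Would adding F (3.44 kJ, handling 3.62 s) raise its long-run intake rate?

Intake rate on the current diet: R = (0.019×14 + 0.031×15) / (1 + 0.019×12.4 + 0.031×7.4) = 0.731/1.465 = 0.499 kJ/s.
F: E/h = 3.44/3.62 = 0.9503 kJ/s.
0.9503 > 0.499, so adding F raises the average — include it.

Yes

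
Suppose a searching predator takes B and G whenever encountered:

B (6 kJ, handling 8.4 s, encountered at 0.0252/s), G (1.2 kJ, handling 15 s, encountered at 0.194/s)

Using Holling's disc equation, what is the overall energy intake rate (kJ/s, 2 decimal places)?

R = (0.0252×6 + 0.194×1.2) / (1 + 0.0252×8.4 + 0.194×15) = 0.384/4.122 = 0.09317 kJ/s.

0.09 kJ/s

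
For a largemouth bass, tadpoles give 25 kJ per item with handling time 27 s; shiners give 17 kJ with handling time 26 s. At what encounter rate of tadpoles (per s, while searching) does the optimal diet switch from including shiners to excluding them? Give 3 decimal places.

Drop shiners once their profitability E₂/h₂ falls below the rate achievable on tadpoles alone: E₂/h₂ = λE₁/(1 + λh₁).
Solve for λ: λE₁h₂ = E₂(1 + λh₁) → λ(E₁h₂ − E₂h₁) = E₂ → λ = E₂/(E₁h₂ − E₂h₁).
λ = 17/(25×26 − 17×27) = 17/191 = 0.08901 per s.

0.089 per s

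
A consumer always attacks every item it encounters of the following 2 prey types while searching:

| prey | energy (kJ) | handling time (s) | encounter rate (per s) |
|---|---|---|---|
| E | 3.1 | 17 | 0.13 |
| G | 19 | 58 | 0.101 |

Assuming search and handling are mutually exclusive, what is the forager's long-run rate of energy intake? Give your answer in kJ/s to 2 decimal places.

0.26 kJ/s

R = Σλ_iE_i / (1 + Σλ_ih_i)
Numerator: 0.13×3.1 + 0.101×19 = 2.322
Denominator: 1 + 0.13×17 + 0.101×58 = 9.068
R = 2.322/9.068 = 0.2561 kJ/s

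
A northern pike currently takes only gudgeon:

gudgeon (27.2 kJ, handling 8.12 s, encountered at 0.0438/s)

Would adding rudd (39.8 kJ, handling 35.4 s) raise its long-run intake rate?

Current rate: (0.0438×27.2)/(1 + 0.0438×8.12) = 0.8788 kJ/s.
rudd: E/h = 39.8/35.4 = 1.124 kJ/s.
Since 1.124 > R, including rudd increases the long-run rate.

Yes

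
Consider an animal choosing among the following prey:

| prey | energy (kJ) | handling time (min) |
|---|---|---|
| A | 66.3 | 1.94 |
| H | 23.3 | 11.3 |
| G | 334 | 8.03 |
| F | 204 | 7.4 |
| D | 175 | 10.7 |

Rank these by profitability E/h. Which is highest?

G

In descending order of E/h:
G: 334/8.03 = 41.6 kJ/min
A: 66.3/1.94 = 34.2 kJ/min
F: 204/7.4 = 27.6 kJ/min
D: 175/10.7 = 16.4 kJ/min
H: 23.3/11.3 = 2.06 kJ/min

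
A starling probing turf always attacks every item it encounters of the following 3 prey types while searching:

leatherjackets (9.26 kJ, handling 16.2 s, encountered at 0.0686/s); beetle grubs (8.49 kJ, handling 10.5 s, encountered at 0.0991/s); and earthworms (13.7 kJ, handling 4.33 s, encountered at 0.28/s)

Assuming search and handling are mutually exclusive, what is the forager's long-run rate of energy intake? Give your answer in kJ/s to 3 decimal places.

1.217 kJ/s

R = Σλ_iE_i / (1 + Σλ_ih_i)
Numerator: 0.0686×9.26 + 0.0991×8.49 + 0.28×13.7 = 5.313
Denominator: 1 + 0.0686×16.2 + 0.0991×10.5 + 0.28×4.33 = 4.364
R = 5.313/4.364 = 1.217 kJ/s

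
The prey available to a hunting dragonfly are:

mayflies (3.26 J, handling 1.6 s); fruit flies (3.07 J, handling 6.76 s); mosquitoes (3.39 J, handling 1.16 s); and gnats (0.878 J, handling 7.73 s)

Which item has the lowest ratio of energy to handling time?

gnats

Profitability E/h (J/s): mayflies = 3.26/1.6 = 2.04, fruit flies = 3.07/6.76 = 0.454, mosquitoes = 3.39/1.16 = 2.92, gnats = 0.878/7.73 = 0.114.
Ranked: mosquitoes > mayflies > fruit flies > gnats.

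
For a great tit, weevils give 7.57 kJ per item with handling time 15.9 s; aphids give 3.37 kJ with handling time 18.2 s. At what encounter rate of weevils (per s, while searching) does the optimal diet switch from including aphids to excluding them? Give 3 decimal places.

0.040 per s

Drop aphids once their profitability E₂/h₂ falls below the rate achievable on weevils alone: E₂/h₂ = λE₁/(1 + λh₁).
Solve for λ: λE₁h₂ = E₂(1 + λh₁) → λ(E₁h₂ − E₂h₁) = E₂ → λ = E₂/(E₁h₂ − E₂h₁).
λ = 3.37/(7.57×18.2 − 3.37×15.9) = 3.37/84.19 = 0.04003 per s.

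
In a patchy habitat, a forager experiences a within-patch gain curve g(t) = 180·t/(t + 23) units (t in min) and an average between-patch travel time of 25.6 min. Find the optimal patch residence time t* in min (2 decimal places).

24.27 min

By the marginal value theorem, leave when the instantaneous gain rate g'(t) equals the habitat-wide average g(t)/(T + t).
g'(t) = 180·23/(t + 23)². Setting 180·23/(t+23)² = 180t/[(t+23)(25.6+t)] gives 23(25.6+t) = t(t+23), so t² = 23×25.6 = 588.8.
t* = √588.8 = 24.27 min.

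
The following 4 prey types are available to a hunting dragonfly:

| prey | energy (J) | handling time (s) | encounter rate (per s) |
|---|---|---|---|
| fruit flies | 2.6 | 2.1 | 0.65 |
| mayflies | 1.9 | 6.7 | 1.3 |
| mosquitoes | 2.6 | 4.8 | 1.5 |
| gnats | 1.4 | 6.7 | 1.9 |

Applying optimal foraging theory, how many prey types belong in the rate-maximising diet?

E/h in descending order: fruit flies 1.24, mosquitoes 0.542, mayflies 0.284, gnats 0.209 J/s. The optimal diet is the largest prefix of this list for which every included type satisfies E_i/h_i > R on the types above it.
Rate on top 1: 0.7146. mosquitoes: 0.542 < 0.7146 → exclude; stop.
Optimal diet: fruit flies — 1 of 4 types.

1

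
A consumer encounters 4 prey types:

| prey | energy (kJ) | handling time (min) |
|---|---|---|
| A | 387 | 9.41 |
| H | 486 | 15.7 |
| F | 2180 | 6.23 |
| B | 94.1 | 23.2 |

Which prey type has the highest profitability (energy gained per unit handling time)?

Profitability E/h (kJ/min): A = 387/9.41 = 41.1, H = 486/15.7 = 31, F = 2180/6.23 = 350, B = 94.1/23.2 = 4.06.
Ranked: F > A > H > B.

F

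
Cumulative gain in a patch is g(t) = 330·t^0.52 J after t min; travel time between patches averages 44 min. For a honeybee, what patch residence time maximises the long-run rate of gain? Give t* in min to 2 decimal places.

Optimal t* satisfies g'(t*) = g(t*)/(T + t*).
g'(t) = 0.52·330·t^-0.48. Setting 0.52·330·t^-0.48 = 330·t^0.52/(44+t) gives 0.52(44+t) = t, so 0.48·t = 0.52×44.
t* = 0.52×44/0.48 = 47.67 min.

47.67 min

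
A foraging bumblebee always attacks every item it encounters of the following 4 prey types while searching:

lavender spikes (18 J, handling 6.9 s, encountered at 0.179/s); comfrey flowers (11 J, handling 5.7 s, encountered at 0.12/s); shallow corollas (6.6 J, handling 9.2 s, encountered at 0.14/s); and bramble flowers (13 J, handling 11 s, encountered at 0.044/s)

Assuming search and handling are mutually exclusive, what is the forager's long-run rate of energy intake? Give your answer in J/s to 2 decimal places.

1.29 J/s

R = Σλ_iE_i / (1 + Σλ_ih_i)
Numerator: 0.179×18 + 0.12×11 + 0.14×6.6 + 0.044×13 = 6.038
Denominator: 1 + 0.179×6.9 + 0.12×5.7 + 0.14×9.2 + 0.044×11 = 4.691
R = 6.038/4.691 = 1.287 J/s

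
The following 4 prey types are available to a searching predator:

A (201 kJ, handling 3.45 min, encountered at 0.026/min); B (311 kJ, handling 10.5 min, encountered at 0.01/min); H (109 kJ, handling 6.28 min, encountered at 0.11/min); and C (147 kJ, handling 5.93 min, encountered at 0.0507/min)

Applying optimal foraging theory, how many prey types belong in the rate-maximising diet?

4

E/h in descending order: A 58.3, B 29.6, C 24.8, H 17.4 kJ/min. The optimal diet is the largest prefix of this list for which every included type satisfies E_i/h_i > R on the types above it.
Rate on top 1: 4.796. B: 29.6 > 4.796 → include.
Rate on top 2: 6.977. C: 24.8 > 6.977 → include.
Rate on top 3: 10.56. H: 17.4 > 10.56 → include.
Optimal diet: A, B, C, H — 4 of 4 types.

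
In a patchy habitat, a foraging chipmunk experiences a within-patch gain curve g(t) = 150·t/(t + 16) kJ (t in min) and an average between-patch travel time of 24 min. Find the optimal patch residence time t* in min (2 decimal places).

By the marginal value theorem, leave when the instantaneous gain rate g'(t) equals the habitat-wide average g(t)/(T + t).
g'(t) = 150·16/(t + 16)². Setting 150·16/(t+16)² = 150t/[(t+16)(24+t)] gives 16(24+t) = t(t+16), so t² = 16×24 = 384.
t* = √384 = 19.6 min.

19.60 min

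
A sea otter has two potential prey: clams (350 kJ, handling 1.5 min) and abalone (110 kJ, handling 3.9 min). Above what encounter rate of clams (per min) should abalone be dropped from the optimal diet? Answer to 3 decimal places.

The zero-one rule: include abalone iff E₂/h₂ > λE₁/(1+λh₁). Equality gives the switch point.
λE₁h₂ = E₂ + λE₂h₁ ⇒ λ = E₂/(E₁h₂ − E₂h₁) = 110/(1365 − 165) = 0.09167 per min.

0.092 per min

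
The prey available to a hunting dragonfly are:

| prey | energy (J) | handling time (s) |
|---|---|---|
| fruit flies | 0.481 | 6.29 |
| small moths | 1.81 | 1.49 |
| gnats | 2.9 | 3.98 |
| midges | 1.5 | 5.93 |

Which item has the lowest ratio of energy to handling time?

fruit flies

In descending order of E/h:
small moths: 1.81/1.49 = 1.21 J/s
gnats: 2.9/3.98 = 0.729 J/s
midges: 1.5/5.93 = 0.253 J/s
fruit flies: 0.481/6.29 = 0.0765 J/s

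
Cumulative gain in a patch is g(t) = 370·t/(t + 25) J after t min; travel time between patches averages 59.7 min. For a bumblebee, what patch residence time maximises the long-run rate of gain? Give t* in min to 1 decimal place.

38.6 min

By the marginal value theorem, leave when the instantaneous gain rate g'(t) equals the habitat-wide average g(t)/(T + t).
g'(t) = 370·25/(t + 25)². Setting 370·25/(t+25)² = 370t/[(t+25)(59.7+t)] gives 25(59.7+t) = t(t+25), so t² = 25×59.7 = 1492.
t* = √1492 = 38.63 min.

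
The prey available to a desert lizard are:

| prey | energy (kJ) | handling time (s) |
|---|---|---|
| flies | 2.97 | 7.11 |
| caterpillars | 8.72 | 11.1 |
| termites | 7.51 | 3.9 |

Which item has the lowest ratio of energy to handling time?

In descending order of E/h:
termites: 7.51/3.9 = 1.93 kJ/s
caterpillars: 8.72/11.1 = 0.786 kJ/s
flies: 2.97/7.11 = 0.418 kJ/s

flies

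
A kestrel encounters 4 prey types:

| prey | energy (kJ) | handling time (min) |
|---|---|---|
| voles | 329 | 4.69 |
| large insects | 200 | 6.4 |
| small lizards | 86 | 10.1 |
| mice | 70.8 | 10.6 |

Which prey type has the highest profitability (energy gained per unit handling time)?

Profitability E/h (kJ/min): voles = 329/4.69 = 70.1, large insects = 200/6.4 = 31.2, small lizards = 86/10.1 = 8.51, mice = 70.8/10.6 = 6.68.
Ranked: voles > large insects > small lizards > mice.

voles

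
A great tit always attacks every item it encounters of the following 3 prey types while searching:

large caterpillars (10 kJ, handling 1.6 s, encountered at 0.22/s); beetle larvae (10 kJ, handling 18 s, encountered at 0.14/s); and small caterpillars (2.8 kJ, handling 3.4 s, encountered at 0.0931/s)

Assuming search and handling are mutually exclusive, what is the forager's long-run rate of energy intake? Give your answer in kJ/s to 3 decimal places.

0.922 kJ/s

Energy encountered per unit search time: 0.22×10 + 0.14×10 + 0.0931×2.8 = 3.861 kJ/s.
Handling time per unit search time: 0.22×1.6 + 0.14×18 + 0.0931×3.4 = 3.189.
Rate = 3.861/(1 + 3.189) = 0.9217 kJ/s.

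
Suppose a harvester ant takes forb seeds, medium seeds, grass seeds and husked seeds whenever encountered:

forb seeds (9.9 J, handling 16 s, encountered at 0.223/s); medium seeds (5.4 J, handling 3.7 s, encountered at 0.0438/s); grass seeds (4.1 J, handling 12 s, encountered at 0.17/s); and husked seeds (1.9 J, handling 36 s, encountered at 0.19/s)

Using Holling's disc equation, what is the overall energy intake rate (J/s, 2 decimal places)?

R = (0.223×9.9 + 0.0438×5.4 + 0.17×4.1 + 0.19×1.9) / (1 + 0.223×16 + 0.0438×3.7 + 0.17×12 + 0.19×36) = 3.502/13.61 = 0.2573 J/s.

0.26 J/s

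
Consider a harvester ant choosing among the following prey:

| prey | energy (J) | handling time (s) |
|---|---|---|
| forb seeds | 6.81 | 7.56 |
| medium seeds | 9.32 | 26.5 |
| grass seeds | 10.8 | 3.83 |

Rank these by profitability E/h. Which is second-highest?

In descending order of E/h:
grass seeds: 10.8/3.83 = 2.82 J/s
forb seeds: 6.81/7.56 = 0.901 J/s
medium seeds: 9.32/26.5 = 0.352 J/s

forb seeds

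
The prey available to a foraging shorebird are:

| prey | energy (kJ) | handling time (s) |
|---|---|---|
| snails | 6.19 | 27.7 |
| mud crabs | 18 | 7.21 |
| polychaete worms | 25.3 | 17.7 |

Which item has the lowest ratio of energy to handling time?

In descending order of E/h:
mud crabs: 18/7.21 = 2.5 kJ/s
polychaete worms: 25.3/17.7 = 1.43 kJ/s
snails: 6.19/27.7 = 0.223 kJ/s

snails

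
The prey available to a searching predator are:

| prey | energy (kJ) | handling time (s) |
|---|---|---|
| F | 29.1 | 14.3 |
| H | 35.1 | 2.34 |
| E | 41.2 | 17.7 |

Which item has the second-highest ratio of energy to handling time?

In descending order of E/h:
H: 35.1/2.34 = 15 kJ/s
E: 41.2/17.7 = 2.33 kJ/s
F: 29.1/14.3 = 2.03 kJ/s

E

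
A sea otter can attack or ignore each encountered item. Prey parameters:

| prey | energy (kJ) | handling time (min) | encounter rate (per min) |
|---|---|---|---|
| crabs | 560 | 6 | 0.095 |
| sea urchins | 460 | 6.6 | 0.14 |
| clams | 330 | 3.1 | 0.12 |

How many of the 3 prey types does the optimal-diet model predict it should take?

E/h in descending order: clams 106, crabs 93.3, sea urchins 69.7 kJ/min. The optimal diet is the largest prefix of this list for which every included type satisfies E_i/h_i > R on the types above it.
Rate on top 1: 28.86. crabs: 93.3 > 28.86 → include.
Rate on top 2: 47.79. sea urchins: 69.7 > 47.79 → include.
Optimal diet: clams, crabs, sea urchins — 3 of 3 types.

3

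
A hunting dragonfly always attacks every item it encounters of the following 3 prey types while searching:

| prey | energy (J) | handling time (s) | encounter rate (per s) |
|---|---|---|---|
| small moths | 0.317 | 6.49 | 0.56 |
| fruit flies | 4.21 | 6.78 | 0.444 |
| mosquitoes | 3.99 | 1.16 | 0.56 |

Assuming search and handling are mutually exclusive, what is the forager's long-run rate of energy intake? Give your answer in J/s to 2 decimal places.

0.52 J/s

R = (0.56×0.317 + 0.444×4.21 + 0.56×3.99) / (1 + 0.56×6.49 + 0.444×6.78 + 0.56×1.16) = 4.281/8.294 = 0.5162 J/s.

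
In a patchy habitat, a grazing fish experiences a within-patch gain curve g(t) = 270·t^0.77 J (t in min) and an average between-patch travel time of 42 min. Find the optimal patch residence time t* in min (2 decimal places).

140.61 min

By the marginal value theorem, leave when the instantaneous gain rate g'(t) equals the habitat-wide average g(t)/(T + t).
g'(t) = 0.77·270·t^-0.23. Setting 0.77·270·t^-0.23 = 270·t^0.77/(42+t) gives 0.77(42+t) = t, so 0.23·t = 0.77×42.
t* = 0.77×42/0.23 = 140.6 min.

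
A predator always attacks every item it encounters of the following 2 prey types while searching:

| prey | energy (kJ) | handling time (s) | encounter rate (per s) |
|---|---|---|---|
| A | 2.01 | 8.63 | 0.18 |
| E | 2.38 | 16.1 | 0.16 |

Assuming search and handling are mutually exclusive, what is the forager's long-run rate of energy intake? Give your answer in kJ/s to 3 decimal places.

R = Σλ_iE_i / (1 + Σλ_ih_i)
Numerator: 0.18×2.01 + 0.16×2.38 = 0.7426
Denominator: 1 + 0.18×8.63 + 0.16×16.1 = 5.129
R = 0.7426/5.129 = 0.1448 kJ/s

0.145 kJ/s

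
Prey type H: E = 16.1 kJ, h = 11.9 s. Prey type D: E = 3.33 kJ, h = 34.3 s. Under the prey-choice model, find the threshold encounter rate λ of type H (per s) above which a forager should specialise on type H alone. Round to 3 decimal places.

The zero-one rule: include type D iff E₂/h₂ > λE₁/(1+λh₁). Equality gives the switch point.
λE₁h₂ = E₂ + λE₂h₁ ⇒ λ = E₂/(E₁h₂ − E₂h₁) = 3.33/(552.2 − 39.63) = 0.006496 per s.

0.006 per s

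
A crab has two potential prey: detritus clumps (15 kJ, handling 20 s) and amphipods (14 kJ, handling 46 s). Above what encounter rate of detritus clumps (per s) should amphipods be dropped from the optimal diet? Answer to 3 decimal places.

The zero-one rule: include amphipods iff E₂/h₂ > λE₁/(1+λh₁). Equality gives the switch point.
λE₁h₂ = E₂ + λE₂h₁ ⇒ λ = E₂/(E₁h₂ − E₂h₁) = 14/(690 − 280) = 0.03415 per s.

0.034 per s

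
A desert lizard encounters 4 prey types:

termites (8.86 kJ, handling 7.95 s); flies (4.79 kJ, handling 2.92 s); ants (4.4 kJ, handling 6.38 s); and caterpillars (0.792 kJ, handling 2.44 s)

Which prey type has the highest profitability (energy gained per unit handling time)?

In descending order of E/h:
flies: 4.79/2.92 = 1.64 kJ/s
termites: 8.86/7.95 = 1.11 kJ/s
ants: 4.4/6.38 = 0.69 kJ/s
caterpillars: 0.792/2.44 = 0.325 kJ/s

flies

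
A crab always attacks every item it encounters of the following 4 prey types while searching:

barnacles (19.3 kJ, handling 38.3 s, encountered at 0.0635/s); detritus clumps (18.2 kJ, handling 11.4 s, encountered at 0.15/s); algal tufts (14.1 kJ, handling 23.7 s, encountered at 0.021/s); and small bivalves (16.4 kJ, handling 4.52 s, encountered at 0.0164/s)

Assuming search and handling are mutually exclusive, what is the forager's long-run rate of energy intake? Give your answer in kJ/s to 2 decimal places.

0.79 kJ/s

R = Σλ_iE_i / (1 + Σλ_ih_i)
Numerator: 0.0635×19.3 + 0.15×18.2 + 0.021×14.1 + 0.0164×16.4 = 4.521
Denominator: 1 + 0.0635×38.3 + 0.15×11.4 + 0.021×23.7 + 0.0164×4.52 = 5.714
R = 4.521/5.714 = 0.7912 kJ/s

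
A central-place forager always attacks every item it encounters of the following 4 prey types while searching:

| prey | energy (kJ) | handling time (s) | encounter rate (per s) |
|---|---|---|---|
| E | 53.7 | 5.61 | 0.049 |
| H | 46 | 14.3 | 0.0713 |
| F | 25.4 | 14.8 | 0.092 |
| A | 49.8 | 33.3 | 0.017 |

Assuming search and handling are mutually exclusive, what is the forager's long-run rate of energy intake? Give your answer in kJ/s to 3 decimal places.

2.154 kJ/s

Energy encountered per unit search time: 0.049×53.7 + 0.0713×46 + 0.092×25.4 + 0.017×49.8 = 9.095 kJ/s.
Handling time per unit search time: 0.049×5.61 + 0.0713×14.3 + 0.092×14.8 + 0.017×33.3 = 3.222.
Rate = 9.095/(1 + 3.222) = 2.154 kJ/s.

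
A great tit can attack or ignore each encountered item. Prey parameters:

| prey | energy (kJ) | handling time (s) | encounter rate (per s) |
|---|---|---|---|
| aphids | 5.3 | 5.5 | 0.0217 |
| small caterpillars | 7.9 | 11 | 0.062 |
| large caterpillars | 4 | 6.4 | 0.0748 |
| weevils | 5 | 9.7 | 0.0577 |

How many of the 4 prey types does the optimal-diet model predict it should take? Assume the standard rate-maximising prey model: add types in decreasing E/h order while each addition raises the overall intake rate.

4

Profitabilities (E/h, kJ/s): aphids 0.964, small caterpillars 0.718, large caterpillars 0.625, weevils 0.515. Add prey in this order while the next type's profitability exceeds the intake rate on those already taken.
Rate on top 1: 0.1027. small caterpillars: 0.718 > 0.1027 → include.
Rate on top 2: 0.3358. large caterpillars: 0.625 > 0.3358 → include.
Rate on top 3: 0.3965. weevils: 0.515 > 0.3965 → include.
Optimal diet: aphids, small caterpillars, large caterpillars, weevils — 4 of 4 types.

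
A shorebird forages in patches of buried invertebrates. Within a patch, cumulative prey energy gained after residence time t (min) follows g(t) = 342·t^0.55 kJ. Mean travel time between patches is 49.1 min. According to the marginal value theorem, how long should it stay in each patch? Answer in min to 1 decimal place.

By the marginal value theorem, leave when the instantaneous gain rate g'(t) equals the habitat-wide average g(t)/(T + t).
g'(t) = 0.55·342·t^-0.45. Setting 0.55·342·t^-0.45 = 342·t^0.55/(49.1+t) gives 0.55(49.1+t) = t, so 0.45·t = 0.55×49.1.
t* = 0.55×49.1/0.45 = 60.01 min.

60.0 min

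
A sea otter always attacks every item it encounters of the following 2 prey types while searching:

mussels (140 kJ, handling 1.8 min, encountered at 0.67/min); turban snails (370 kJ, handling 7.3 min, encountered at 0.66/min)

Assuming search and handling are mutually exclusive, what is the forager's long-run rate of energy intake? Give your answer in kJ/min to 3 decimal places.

48.121 kJ/min

R = Σλ_iE_i / (1 + Σλ_ih_i)
Numerator: 0.67×140 + 0.66×370 = 338
Denominator: 1 + 0.67×1.8 + 0.66×7.3 = 7.024
R = 338/7.024 = 48.12 kJ/min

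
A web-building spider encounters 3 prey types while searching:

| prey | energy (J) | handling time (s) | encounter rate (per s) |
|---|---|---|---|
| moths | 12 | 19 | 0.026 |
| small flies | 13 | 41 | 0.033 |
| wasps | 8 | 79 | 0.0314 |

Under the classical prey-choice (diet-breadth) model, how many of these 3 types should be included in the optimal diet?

Rank by E/h (J/s): moths 0.632, small flies 0.317, wasps 0.101. Include each in turn until the next type's E/h falls below the running intake rate.
Rate on top 1: 0.2088. small flies: 0.317 > 0.2088 → include.
Rate on top 2: 0.2603. wasps: 0.101 < 0.2603 → exclude; stop.
Optimal diet: moths, small flies — 2 of 3 types.

2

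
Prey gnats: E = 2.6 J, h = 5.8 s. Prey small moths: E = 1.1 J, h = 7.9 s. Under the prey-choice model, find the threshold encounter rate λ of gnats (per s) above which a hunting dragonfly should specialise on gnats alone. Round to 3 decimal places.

0.078 per s

At the threshold, the rate on gnats alone equals the profitability of small moths: λ·2.6/(1 + λ·5.8) = 1.1/7.9 = 0.1392.
Rearranging, λ(2.6 − 0.1392×5.8) = 0.1392, so λ = 0.1392/1.792 = 0.07768 per s.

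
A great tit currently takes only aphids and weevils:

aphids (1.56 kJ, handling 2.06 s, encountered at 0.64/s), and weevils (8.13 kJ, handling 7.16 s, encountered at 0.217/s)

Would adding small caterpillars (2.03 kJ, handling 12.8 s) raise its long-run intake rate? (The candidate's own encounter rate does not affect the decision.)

No

On aphids and weevils alone, R = ΣλE/(1+Σλh) = 2.763/3.872 = 0.7135 kJ/s.
Profitability of small caterpillars: 2.03/12.8 = 0.1586 kJ/s.
0.1586 < 0.7135, so adding small caterpillars would lower the average — exclude it.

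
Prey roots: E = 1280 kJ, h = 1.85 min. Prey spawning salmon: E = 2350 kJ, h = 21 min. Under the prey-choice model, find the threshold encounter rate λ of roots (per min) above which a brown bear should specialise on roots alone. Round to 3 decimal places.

At the threshold, the rate on roots alone equals the profitability of spawning salmon: λ·1280/(1 + λ·1.85) = 2350/21 = 111.9.
Rearranging, λ(1280 − 111.9×1.85) = 111.9, so λ = 111.9/1073 = 0.1043 per min.

0.104 per min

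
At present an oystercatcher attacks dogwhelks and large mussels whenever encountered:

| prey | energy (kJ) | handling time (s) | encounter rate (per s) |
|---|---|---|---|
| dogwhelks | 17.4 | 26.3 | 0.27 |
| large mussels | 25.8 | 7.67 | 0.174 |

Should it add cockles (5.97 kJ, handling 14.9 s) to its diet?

No

Intake rate on the current diet: R = (0.27×17.4 + 0.174×25.8) / (1 + 0.27×26.3 + 0.174×7.67) = 9.187/9.436 = 0.9737 kJ/s.
Profitability of cockles: 5.97/14.9 = 0.4007 kJ/s.
0.4007 < 0.9737, so adding cockles would lower the average — exclude it.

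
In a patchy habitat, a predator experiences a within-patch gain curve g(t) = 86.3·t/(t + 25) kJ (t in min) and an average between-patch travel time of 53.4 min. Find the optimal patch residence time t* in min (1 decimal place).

Optimal t* satisfies g'(t*) = g(t*)/(T + t*).
g'(t) = 86.3·25/(t + 25)². Setting 86.3·25/(t+25)² = 86.3t/[(t+25)(53.4+t)] gives 25(53.4+t) = t(t+25), so t² = 25×53.4 = 1335.
t* = √1335 = 36.54 min.

36.5 min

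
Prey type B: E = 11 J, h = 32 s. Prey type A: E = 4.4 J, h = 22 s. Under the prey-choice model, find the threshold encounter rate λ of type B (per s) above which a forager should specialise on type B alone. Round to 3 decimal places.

0.043 per s

Drop type A once their profitability E₂/h₂ falls below the rate achievable on type B alone: E₂/h₂ = λE₁/(1 + λh₁).
Solve for λ: λE₁h₂ = E₂(1 + λh₁) → λ(E₁h₂ − E₂h₁) = E₂ → λ = E₂/(E₁h₂ − E₂h₁).
λ = 4.4/(11×22 − 4.4×32) = 4.4/101.2 = 0.04348 per s.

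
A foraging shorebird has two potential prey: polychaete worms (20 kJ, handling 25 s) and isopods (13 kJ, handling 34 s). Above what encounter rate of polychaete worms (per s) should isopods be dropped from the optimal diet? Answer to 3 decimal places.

0.037 per s

Drop isopods once their profitability E₂/h₂ falls below the rate achievable on polychaete worms alone: E₂/h₂ = λE₁/(1 + λh₁).
Solve for λ: λE₁h₂ = E₂(1 + λh₁) → λ(E₁h₂ − E₂h₁) = E₂ → λ = E₂/(E₁h₂ − E₂h₁).
λ = 13/(20×34 − 13×25) = 13/355 = 0.03662 per s.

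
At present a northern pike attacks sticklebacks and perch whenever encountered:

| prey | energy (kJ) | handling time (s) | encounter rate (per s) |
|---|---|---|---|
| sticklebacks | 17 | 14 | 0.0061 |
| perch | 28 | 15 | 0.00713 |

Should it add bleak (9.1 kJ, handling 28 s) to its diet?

On sticklebacks and perch alone, R = ΣλE/(1+Σλh) = 0.3033/1.192 = 0.2544 kJ/s.
Profitability of bleak: 9.1/28 = 0.325 kJ/s.
0.325 > 0.2544, so adding bleak raises the average — include it.

Yes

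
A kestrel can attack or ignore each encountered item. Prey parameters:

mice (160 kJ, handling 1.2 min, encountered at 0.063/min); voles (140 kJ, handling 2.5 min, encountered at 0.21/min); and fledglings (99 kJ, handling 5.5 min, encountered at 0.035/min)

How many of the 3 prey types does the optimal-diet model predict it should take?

Rank by E/h (kJ/min): mice 133, voles 56, fledglings 18. Include each in turn until the next type's E/h falls below the running intake rate.
Rate on top 1: 9.372. voles: 56 > 9.372 → include.
Rate on top 2: 24.67. fledglings: 18 < 24.67 → exclude; stop.
Optimal diet: mice, voles — 2 of 3 types.

2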